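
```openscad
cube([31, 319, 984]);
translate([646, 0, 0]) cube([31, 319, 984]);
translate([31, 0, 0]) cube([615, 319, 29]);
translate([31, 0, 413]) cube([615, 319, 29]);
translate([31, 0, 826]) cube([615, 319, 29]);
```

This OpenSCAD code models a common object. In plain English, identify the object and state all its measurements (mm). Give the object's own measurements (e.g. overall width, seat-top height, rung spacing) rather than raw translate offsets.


An open bookshelf. Two side panels, each 31 mm thick, 319 mm deep and 984 mm tall, stand 677 mm apart (outside-to-outside). Between them sit 3 shelves, each 29 mm thick and 319 mm deep, spanning the full gap between the sides. The bottom shelf rests on the floor (its underside at z = 0) and the clear gap between one shelf's top and the next shelf's underside is 384 mm.


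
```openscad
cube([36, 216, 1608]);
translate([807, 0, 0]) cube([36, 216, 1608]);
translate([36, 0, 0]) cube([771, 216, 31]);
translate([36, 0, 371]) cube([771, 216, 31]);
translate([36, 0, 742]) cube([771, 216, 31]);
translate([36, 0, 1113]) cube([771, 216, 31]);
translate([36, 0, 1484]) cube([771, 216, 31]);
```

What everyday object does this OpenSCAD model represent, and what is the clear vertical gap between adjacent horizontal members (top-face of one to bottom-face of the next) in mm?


A bookshelf. The clear shelf gap is 340 mm.

Two tall side panels with 5 horizontal boards between them — a bookshelf. The first two shelf undersides are at z = 0 and z = 371; with shelf thickness 31, the clear gap is 371 − 0 − 31 = 340 mm.


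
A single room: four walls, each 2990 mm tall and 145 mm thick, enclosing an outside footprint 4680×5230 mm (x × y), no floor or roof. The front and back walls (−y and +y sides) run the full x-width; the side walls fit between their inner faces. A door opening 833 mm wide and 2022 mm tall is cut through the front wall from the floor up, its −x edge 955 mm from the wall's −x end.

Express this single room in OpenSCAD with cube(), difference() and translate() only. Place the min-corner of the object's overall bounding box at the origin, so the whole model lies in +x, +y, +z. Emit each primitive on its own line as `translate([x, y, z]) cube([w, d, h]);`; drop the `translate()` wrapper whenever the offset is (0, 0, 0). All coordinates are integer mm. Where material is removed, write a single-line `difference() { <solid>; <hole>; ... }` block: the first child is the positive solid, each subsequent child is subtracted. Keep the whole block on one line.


difference() { cube([4680, 145, 2990]); translate([955, 0, 0]) cube([833, 145, 2022]); }
translate([0, 5085, 0]) cube([4680, 145, 2990]);
translate([0, 145, 0]) cube([145, 4940, 2990]);
translate([4535, 145, 0]) cube([145, 4940, 2990]);


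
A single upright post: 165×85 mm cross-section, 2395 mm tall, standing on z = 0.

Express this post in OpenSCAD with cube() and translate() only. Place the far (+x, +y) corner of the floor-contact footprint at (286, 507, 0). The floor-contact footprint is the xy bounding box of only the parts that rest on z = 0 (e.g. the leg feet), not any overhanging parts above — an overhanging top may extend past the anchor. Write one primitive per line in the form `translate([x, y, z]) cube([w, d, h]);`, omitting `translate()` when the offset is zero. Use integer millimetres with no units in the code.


translate([121, 422, 0]) cube([165, 85, 2395]);


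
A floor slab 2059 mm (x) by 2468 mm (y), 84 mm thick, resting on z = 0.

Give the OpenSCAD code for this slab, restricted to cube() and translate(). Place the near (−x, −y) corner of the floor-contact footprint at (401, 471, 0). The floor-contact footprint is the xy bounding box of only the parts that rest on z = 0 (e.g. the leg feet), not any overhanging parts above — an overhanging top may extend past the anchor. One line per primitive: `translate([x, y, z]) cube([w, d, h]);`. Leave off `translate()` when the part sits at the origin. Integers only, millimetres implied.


translate([401, 471, 0]) cube([2059, 2468, 84]);


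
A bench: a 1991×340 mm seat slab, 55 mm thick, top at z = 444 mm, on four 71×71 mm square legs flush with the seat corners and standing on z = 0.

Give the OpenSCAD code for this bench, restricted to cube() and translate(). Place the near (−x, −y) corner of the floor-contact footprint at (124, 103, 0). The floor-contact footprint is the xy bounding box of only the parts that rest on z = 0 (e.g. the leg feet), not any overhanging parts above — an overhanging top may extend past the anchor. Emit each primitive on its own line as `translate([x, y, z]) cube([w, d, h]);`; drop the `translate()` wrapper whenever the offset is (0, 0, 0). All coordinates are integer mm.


translate([124, 103, 389]) cube([1991, 340, 55]);
translate([124, 103, 0]) cube([71, 71, 389]);
translate([124, 372, 0]) cube([71, 71, 389]);
translate([2044, 103, 0]) cube([71, 71, 389]);
translate([2044, 372, 0]) cube([71, 71, 389]);


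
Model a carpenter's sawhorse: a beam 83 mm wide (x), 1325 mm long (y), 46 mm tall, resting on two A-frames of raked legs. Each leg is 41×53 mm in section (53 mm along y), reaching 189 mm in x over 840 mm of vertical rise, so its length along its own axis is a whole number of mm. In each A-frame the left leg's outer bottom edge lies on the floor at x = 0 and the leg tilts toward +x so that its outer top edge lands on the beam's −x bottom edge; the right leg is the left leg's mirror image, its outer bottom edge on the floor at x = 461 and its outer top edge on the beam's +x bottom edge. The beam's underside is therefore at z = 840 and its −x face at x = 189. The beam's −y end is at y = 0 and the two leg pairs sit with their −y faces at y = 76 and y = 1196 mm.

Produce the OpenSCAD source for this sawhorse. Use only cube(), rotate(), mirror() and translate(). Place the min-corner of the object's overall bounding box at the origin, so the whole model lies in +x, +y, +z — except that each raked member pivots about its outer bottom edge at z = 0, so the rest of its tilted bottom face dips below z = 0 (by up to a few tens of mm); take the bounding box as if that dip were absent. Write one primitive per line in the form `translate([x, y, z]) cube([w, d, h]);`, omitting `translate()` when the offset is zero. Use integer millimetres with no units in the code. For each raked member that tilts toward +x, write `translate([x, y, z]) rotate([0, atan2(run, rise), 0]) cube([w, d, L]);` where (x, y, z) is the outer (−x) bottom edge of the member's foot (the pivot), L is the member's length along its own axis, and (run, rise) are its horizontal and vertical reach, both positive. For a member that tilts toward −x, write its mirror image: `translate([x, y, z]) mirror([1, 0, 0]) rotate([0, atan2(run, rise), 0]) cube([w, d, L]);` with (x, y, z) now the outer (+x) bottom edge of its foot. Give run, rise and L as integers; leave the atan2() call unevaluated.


// leg length = √(189² + 840²) = 861
// right-leg outer foot x = 2·189 + 83 = 461
// beam min-corner = (189, 0, 840)
translate([189, 0, 840]) cube([83, 1325, 46]);
translate([0, 76, 0]) rotate([0, atan2(189, 840), 0]) cube([41, 53, 861]);
translate([461, 76, 0]) mirror([1, 0, 0]) rotate([0, atan2(189, 840), 0]) cube([41, 53, 861]);
translate([0, 1196, 0]) rotate([0, atan2(189, 840), 0]) cube([41, 53, 861]);
translate([461, 1196, 0]) mirror([1, 0, 0]) rotate([0, atan2(189, 840), 0]) cube([41, 53, 861]);


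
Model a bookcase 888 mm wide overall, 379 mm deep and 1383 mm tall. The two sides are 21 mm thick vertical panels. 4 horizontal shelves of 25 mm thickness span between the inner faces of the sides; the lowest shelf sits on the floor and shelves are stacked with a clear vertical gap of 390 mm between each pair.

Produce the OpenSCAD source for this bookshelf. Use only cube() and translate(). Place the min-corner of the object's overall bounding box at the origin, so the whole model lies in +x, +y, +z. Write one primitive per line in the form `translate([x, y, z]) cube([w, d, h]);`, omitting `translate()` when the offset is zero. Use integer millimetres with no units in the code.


cube([21, 379, 1383]);
translate([867, 0, 0]) cube([21, 379, 1383]);
translate([21, 0, 0]) cube([846, 379, 25]);
translate([21, 0, 415]) cube([846, 379, 25]);
translate([21, 0, 830]) cube([846, 379, 25]);
translate([21, 0, 1245]) cube([846, 379, 25]);


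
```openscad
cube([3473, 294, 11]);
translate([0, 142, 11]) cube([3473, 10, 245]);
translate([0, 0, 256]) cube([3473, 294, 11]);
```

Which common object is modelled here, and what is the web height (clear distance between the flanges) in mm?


An I-beam. The web height is 245 mm.

Two wide flanges with a thin centred web — an I-beam. Overall 267 mm minus two 11 mm flanges gives a web of 267 − 2·11 = 245 mm.


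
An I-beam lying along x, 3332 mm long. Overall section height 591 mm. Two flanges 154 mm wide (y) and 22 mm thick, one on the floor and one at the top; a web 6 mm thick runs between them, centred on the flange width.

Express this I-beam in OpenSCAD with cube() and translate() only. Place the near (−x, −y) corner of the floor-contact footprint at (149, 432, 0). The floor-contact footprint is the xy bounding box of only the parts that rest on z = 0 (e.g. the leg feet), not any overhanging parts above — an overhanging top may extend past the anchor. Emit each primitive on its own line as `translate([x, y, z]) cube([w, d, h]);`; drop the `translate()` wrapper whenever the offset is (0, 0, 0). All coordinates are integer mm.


translate([149, 432, 0]) cube([3332, 154, 22]);
translate([149, 506, 22]) cube([3332, 6, 547]);
translate([149, 432, 569]) cube([3332, 154, 22]);


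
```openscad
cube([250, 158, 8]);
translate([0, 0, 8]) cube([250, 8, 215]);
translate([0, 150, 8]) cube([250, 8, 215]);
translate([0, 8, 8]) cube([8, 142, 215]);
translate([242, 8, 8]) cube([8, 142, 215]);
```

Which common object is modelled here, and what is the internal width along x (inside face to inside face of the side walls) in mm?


An open box. The internal width is 234 mm.

A 250×158 base slab with four walls standing on it — an open box. The base is 250 mm wide and the walls are 8 mm thick, so the internal width is 250 − 2 × 8 = 234 mm.


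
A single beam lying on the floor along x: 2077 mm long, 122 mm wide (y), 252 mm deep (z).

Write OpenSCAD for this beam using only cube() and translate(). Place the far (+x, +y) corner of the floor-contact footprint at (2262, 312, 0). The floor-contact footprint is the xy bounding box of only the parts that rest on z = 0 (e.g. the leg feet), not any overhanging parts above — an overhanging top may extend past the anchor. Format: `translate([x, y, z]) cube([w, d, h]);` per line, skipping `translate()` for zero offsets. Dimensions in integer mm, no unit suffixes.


translate([185, 190, 0]) cube([2077, 122, 252]);


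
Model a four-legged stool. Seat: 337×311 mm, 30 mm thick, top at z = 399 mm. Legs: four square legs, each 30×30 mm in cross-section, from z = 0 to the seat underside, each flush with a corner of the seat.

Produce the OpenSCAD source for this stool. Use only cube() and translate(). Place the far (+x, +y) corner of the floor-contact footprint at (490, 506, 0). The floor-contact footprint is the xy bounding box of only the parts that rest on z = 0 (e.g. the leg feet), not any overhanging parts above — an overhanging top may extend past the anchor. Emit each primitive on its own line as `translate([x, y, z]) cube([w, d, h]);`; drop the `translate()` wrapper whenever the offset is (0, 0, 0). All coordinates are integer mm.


translate([153, 195, 369]) cube([337, 311, 30]);
translate([153, 195, 0]) cube([30, 30, 369]);
translate([460, 195, 0]) cube([30, 30, 369]);
translate([153, 476, 0]) cube([30, 30, 369]);
translate([460, 476, 0]) cube([30, 30, 369]);


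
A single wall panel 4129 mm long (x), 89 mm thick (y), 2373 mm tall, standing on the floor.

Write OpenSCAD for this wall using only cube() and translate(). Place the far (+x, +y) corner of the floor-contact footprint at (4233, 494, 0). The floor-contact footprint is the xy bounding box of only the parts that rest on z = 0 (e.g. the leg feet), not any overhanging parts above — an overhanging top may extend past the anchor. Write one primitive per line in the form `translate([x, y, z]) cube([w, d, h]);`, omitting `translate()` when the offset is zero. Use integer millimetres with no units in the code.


translate([104, 405, 0]) cube([4129, 89, 2373]);


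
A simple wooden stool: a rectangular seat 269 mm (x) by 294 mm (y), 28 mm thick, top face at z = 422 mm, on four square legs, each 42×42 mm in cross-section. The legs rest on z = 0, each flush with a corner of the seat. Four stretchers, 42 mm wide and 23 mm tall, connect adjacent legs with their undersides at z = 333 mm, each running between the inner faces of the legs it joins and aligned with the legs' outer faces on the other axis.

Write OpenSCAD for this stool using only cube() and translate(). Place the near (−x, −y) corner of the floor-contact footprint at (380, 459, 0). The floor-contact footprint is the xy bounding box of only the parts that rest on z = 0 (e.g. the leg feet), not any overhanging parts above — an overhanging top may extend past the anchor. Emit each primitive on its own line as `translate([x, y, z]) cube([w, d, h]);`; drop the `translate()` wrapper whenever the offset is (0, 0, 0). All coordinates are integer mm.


// leg_h = 422 - 28 = 394
// stretcher span = 269 - 2*42 = 185
translate([380, 459, 394]) cube([269, 294, 28]);
translate([380, 459, 0]) cube([42, 42, 394]);
translate([607, 459, 0]) cube([42, 42, 394]);
translate([380, 711, 0]) cube([42, 42, 394]);
translate([607, 711, 0]) cube([42, 42, 394]);
translate([422, 459, 333]) cube([185, 42, 23]);
translate([422, 711, 333]) cube([185, 42, 23]);
translate([380, 501, 333]) cube([42, 210, 23]);
translate([607, 501, 333]) cube([42, 210, 23]);


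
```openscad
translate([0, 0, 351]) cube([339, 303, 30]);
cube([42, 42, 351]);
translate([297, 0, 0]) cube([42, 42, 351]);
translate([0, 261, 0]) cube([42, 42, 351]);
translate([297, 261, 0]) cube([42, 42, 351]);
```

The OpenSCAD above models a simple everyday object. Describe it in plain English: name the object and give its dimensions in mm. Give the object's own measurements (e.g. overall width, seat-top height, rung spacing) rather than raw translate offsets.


A simple wooden stool: a rectangular seat 339 mm (x) by 303 mm (y), 30 mm thick, top face at z = 381 mm, on four square legs, each 42×42 mm in cross-section. The legs rest on z = 0, each flush with a corner of the seat.


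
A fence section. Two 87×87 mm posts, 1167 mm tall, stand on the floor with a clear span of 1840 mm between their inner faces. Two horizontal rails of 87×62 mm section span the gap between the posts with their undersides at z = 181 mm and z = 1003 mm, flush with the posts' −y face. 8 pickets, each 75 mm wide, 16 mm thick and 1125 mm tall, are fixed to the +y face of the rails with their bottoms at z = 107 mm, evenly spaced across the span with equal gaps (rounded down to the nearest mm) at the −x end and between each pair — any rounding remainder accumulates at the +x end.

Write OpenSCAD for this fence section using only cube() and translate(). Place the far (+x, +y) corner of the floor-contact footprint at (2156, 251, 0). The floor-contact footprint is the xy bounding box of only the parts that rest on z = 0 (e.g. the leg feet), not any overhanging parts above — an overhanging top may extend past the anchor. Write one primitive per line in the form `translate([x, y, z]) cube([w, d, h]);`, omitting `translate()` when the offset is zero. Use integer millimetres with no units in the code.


translate([142, 164, 0]) cube([87, 87, 1167]);
translate([2069, 164, 0]) cube([87, 87, 1167]);
translate([229, 164, 181]) cube([1840, 87, 62]);
translate([229, 164, 1003]) cube([1840, 87, 62]);
translate([366, 251, 107]) cube([75, 16, 1125]);
translate([578, 251, 107]) cube([75, 16, 1125]);
translate([790, 251, 107]) cube([75, 16, 1125]);
translate([1002, 251, 107]) cube([75, 16, 1125]);
translate([1214, 251, 107]) cube([75, 16, 1125]);
translate([1426, 251, 107]) cube([75, 16, 1125]);
translate([1638, 251, 107]) cube([75, 16, 1125]);
translate([1850, 251, 107]) cube([75, 16, 1125]);


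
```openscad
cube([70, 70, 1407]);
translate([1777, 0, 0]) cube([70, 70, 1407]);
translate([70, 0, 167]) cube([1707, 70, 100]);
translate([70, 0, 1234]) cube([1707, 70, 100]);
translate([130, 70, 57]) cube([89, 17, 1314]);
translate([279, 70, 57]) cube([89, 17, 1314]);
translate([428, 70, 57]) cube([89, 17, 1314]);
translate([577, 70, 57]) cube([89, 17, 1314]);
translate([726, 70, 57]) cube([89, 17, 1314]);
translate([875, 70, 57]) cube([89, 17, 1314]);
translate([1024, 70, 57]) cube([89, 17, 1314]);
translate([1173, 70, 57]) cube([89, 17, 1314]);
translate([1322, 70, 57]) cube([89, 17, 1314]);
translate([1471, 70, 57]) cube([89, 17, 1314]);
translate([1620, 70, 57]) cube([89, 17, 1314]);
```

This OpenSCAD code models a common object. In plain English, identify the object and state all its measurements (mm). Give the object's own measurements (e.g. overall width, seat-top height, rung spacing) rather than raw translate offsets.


A fence section. Two 70×70 mm posts, 1407 mm tall, stand on the floor with a clear span of 1707 mm between their inner faces. Two horizontal rails of 70×100 mm section span the gap between the posts with their undersides at z = 167 mm and z = 1234 mm, flush with the posts' −y face. 11 pickets, each 89 mm wide, 17 mm thick and 1314 mm tall, are fixed to the +y face of the rails with their bottoms at z = 57 mm, spaced across the span with a 60 mm gap after the −x post and between neighbouring pickets, with 68 mm left before the +x post.


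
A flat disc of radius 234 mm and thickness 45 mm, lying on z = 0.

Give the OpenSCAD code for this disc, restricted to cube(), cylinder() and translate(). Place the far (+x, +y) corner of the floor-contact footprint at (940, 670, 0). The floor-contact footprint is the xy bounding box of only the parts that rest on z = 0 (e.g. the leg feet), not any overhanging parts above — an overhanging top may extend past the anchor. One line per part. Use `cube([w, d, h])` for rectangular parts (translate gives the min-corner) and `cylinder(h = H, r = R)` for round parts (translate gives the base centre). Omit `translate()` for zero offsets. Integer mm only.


translate([706, 436, 0]) cylinder(h = 45, r = 234);


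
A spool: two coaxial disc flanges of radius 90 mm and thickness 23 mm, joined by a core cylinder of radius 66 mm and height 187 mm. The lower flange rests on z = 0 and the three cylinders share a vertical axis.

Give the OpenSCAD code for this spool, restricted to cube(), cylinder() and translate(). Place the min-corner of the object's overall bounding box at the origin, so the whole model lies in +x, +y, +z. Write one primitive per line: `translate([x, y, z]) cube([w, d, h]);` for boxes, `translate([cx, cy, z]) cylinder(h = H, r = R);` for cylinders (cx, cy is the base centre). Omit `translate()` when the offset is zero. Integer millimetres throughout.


translate([90, 90, 0]) cylinder(h = 23, r = 90);
translate([90, 90, 23]) cylinder(h = 187, r = 66);
translate([90, 90, 210]) cylinder(h = 23, r = 90);


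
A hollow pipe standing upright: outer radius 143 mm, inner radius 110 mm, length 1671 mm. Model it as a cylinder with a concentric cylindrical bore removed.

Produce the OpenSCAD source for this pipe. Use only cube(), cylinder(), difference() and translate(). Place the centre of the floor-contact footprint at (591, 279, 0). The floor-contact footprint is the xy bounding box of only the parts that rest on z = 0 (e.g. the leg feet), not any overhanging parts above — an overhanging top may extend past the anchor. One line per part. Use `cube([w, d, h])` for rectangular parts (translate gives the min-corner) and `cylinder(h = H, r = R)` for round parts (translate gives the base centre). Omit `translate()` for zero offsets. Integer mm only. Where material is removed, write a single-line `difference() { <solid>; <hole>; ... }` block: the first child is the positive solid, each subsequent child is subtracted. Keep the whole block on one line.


difference() { translate([591, 279, 0]) cylinder(h = 1671, r = 143); translate([591, 279, 0]) cylinder(h = 1671, r = 110); }


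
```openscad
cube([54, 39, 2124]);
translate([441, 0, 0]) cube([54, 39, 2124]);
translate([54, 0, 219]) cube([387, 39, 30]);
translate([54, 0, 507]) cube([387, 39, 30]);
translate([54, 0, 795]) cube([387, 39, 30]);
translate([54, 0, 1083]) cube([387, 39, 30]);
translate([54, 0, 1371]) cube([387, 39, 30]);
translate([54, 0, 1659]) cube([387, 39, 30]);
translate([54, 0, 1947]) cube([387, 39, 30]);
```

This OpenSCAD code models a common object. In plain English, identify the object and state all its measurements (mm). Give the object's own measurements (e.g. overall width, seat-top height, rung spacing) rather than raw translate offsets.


A straight ladder. Two 54×39 mm vertical rails, 2124 mm tall, stand 495 mm apart (outside-to-outside) with their front faces coplanar on the −y side. 7 rungs, each 39 mm deep and 30 mm tall, span between the inner faces of the rails, front faces flush with the rails. The lowest rung's underside is at z = 219 mm and rungs are spaced 288 mm apart (underside to underside).


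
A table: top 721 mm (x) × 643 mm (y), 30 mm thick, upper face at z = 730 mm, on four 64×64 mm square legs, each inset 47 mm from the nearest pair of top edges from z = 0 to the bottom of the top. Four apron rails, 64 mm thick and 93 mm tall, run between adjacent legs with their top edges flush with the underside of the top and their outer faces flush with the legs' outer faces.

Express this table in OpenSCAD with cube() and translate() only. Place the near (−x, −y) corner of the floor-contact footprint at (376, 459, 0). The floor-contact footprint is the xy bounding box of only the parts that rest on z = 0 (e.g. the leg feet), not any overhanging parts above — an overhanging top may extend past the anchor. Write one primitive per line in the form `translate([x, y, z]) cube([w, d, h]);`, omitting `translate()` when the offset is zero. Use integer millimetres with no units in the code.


translate([329, 412, 700]) cube([721, 643, 30]);
translate([376, 459, 0]) cube([64, 64, 700]);
translate([939, 459, 0]) cube([64, 64, 700]);
translate([376, 944, 0]) cube([64, 64, 700]);
translate([939, 944, 0]) cube([64, 64, 700]);
translate([440, 459, 607]) cube([499, 64, 93]);
translate([440, 944, 607]) cube([499, 64, 93]);
translate([376, 523, 607]) cube([64, 421, 93]);
translate([939, 523, 607]) cube([64, 421, 93]);


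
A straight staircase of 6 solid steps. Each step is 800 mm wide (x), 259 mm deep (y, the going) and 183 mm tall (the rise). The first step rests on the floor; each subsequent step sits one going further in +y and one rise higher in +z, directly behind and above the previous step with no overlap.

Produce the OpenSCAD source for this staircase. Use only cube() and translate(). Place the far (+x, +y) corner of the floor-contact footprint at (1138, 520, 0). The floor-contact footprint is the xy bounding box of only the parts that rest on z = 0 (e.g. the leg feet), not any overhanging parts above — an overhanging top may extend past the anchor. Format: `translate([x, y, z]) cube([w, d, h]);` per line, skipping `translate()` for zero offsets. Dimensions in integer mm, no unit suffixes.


translate([338, 261, 0]) cube([800, 259, 183]);
translate([338, 520, 183]) cube([800, 259, 183]);
translate([338, 779, 366]) cube([800, 259, 183]);
translate([338, 1038, 549]) cube([800, 259, 183]);
translate([338, 1297, 732]) cube([800, 259, 183]);
translate([338, 1556, 915]) cube([800, 259, 183]);


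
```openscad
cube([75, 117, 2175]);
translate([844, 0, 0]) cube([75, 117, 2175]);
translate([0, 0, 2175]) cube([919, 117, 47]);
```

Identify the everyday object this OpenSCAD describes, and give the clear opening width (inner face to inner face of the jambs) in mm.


A door frame. The clear opening width is 769 mm.

Two 2175 mm tall posts with a header on top — a door frame. The left jamb is 75 mm wide at x = 0; the right jamb starts at x = 844. The clear opening is 844 − 75 = 769 mm.


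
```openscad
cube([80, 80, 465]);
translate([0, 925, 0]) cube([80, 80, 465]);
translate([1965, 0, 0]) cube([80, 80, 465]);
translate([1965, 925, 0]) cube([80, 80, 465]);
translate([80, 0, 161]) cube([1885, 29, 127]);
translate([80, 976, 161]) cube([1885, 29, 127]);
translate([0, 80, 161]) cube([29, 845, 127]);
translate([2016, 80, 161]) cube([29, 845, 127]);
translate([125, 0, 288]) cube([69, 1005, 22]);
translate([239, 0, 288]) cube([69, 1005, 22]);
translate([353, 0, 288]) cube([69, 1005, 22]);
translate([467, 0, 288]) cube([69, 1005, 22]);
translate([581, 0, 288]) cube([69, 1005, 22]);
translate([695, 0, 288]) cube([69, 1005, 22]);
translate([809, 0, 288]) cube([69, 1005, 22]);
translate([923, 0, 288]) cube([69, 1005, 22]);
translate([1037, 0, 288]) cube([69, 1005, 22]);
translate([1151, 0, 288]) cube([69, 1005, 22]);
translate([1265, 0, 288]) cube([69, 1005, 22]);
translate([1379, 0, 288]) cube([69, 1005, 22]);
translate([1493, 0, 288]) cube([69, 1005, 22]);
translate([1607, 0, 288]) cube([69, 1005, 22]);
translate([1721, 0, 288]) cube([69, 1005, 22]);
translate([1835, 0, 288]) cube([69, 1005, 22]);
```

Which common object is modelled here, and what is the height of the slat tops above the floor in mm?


A bed frame. The slat-top height is 310 mm.

Four posts, four rails, and a row of slats — a bed frame. Slats sit on the rails at z = 161 + 127 = 288; with slat thickness 22, the top is 310 mm.


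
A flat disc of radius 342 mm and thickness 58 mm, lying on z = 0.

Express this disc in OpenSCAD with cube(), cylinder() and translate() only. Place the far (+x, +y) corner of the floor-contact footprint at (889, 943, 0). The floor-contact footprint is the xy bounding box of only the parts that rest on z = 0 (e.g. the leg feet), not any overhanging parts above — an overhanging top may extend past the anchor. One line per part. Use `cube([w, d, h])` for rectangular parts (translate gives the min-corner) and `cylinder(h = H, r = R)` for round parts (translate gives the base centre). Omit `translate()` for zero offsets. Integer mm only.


translate([547, 601, 0]) cylinder(h = 58, r = 342);


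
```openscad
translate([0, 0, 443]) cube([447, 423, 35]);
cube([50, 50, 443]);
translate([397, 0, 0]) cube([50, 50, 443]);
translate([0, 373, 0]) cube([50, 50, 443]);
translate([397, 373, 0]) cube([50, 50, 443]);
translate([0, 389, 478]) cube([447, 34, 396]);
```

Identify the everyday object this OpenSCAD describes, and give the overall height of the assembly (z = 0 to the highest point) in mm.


A chair. The overall height is 874 mm.

A slab on four corner posts with a tall panel at the back — a chair. The seat slab sits at z = 443 with thickness 35, and the 396 mm backrest starts at the seat top, so the overall height is 443 + 35 + 396 = 874 mm.


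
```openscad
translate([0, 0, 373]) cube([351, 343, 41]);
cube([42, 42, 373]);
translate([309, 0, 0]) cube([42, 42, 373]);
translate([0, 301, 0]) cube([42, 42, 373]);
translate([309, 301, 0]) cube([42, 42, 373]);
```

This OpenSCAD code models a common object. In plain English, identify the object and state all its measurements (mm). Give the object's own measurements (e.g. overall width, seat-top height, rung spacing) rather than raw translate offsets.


A simple wooden stool: a rectangular seat 351 mm (x) by 343 mm (y), 41 mm thick, top face at z = 414 mm, on four square legs, each 42×42 mm in cross-section. The legs rest on z = 0, each flush with a corner of the seat.


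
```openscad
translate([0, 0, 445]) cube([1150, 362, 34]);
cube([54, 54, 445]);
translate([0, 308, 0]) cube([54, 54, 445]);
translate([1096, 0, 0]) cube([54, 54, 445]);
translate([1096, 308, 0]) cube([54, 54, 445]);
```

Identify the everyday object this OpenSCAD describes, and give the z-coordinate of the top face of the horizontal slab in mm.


A bench. The seat-top height is 479 mm.

A long slab on four corner posts — a bench. The slab sits at z = 445 with thickness 34, so the top is 445 + 34 = 479 mm.


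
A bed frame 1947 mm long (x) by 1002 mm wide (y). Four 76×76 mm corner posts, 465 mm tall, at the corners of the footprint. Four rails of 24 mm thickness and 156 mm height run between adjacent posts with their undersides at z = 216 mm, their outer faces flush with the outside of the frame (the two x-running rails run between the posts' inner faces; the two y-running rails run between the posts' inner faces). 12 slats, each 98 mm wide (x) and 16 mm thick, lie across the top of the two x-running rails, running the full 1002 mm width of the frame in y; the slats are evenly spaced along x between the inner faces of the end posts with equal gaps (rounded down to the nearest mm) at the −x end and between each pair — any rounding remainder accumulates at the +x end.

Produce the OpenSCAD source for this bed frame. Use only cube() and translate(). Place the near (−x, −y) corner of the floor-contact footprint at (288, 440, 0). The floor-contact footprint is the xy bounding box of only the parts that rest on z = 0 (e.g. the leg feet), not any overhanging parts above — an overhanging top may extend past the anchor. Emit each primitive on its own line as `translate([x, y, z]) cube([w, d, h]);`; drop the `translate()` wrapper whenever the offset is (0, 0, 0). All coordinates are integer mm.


translate([288, 440, 0]) cube([76, 76, 465]);
translate([288, 1366, 0]) cube([76, 76, 465]);
translate([2159, 440, 0]) cube([76, 76, 465]);
translate([2159, 1366, 0]) cube([76, 76, 465]);
translate([364, 440, 216]) cube([1795, 24, 156]);
translate([364, 1418, 216]) cube([1795, 24, 156]);
translate([288, 516, 216]) cube([24, 850, 156]);
translate([2211, 516, 216]) cube([24, 850, 156]);
translate([411, 440, 372]) cube([98, 1002, 16]);
translate([556, 440, 372]) cube([98, 1002, 16]);
translate([701, 440, 372]) cube([98, 1002, 16]);
translate([846, 440, 372]) cube([98, 1002, 16]);
translate([991, 440, 372]) cube([98, 1002, 16]);
translate([1136, 440, 372]) cube([98, 1002, 16]);
translate([1281, 440, 372]) cube([98, 1002, 16]);
translate([1426, 440, 372]) cube([98, 1002, 16]);
translate([1571, 440, 372]) cube([98, 1002, 16]);
translate([1716, 440, 372]) cube([98, 1002, 16]);
translate([1861, 440, 372]) cube([98, 1002, 16]);
translate([2006, 440, 372]) cube([98, 1002, 16]);


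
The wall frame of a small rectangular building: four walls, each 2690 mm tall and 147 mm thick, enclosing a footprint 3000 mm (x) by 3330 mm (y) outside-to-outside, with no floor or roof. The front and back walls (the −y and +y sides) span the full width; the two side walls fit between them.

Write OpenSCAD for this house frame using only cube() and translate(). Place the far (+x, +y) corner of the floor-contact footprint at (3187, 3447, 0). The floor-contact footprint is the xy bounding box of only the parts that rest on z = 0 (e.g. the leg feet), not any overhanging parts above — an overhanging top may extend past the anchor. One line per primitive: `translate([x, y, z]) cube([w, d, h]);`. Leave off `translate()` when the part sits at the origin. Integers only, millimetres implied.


translate([187, 117, 0]) cube([3000, 147, 2690]);
translate([187, 3300, 0]) cube([3000, 147, 2690]);
translate([187, 264, 0]) cube([147, 3036, 2690]);
translate([3040, 264, 0]) cube([147, 3036, 2690]);


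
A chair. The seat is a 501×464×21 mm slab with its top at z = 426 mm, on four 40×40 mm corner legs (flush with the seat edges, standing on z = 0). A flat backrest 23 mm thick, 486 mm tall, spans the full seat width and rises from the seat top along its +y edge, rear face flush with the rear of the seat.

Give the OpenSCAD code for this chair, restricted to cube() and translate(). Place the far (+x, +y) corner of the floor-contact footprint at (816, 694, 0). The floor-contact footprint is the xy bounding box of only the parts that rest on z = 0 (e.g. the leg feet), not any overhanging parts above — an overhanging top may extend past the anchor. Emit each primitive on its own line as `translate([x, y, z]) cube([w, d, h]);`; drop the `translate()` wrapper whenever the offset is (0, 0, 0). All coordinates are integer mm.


translate([315, 230, 405]) cube([501, 464, 21]);
translate([315, 230, 0]) cube([40, 40, 405]);
translate([776, 230, 0]) cube([40, 40, 405]);
translate([315, 654, 0]) cube([40, 40, 405]);
translate([776, 654, 0]) cube([40, 40, 405]);
translate([315, 671, 426]) cube([501, 23, 486]);


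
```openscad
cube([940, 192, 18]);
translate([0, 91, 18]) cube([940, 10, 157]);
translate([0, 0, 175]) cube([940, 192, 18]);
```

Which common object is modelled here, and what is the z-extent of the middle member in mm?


An I-beam. The web height is 157 mm.

Two wide flanges with a thin centred web — an I-beam. Overall 193 mm minus two 18 mm flanges gives a web of 193 − 2·18 = 157 mm.


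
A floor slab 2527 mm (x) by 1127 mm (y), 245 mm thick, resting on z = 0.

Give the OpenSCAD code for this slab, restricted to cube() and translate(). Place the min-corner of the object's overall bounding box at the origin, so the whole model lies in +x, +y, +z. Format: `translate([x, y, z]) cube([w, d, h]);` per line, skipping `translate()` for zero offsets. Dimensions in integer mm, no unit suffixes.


cube([2527, 1127, 245]);


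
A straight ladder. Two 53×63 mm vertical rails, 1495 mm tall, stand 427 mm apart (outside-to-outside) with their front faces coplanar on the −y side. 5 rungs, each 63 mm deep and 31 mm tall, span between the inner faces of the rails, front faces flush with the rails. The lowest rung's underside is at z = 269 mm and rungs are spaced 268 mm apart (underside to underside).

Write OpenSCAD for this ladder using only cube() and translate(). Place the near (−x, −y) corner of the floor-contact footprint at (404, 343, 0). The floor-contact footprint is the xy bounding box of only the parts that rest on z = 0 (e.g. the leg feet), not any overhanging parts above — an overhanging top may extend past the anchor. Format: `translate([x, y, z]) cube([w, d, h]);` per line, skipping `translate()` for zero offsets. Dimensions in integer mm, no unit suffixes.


translate([404, 343, 0]) cube([53, 63, 1495]);
translate([778, 343, 0]) cube([53, 63, 1495]);
translate([457, 343, 269]) cube([321, 63, 31]);
translate([457, 343, 537]) cube([321, 63, 31]);
translate([457, 343, 805]) cube([321, 63, 31]);
translate([457, 343, 1073]) cube([321, 63, 31]);
translate([457, 343, 1341]) cube([321, 63, 31]);


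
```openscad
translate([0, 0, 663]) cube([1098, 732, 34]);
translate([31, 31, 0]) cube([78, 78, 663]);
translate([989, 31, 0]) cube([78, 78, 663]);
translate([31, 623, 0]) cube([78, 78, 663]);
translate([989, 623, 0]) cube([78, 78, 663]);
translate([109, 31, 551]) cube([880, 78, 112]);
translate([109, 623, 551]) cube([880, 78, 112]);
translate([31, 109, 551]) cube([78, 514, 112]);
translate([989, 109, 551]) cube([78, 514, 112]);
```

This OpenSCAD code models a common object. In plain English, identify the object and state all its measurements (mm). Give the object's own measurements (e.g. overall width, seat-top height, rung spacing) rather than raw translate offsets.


A rectangular dining table. The top is 1098×732×34 mm with its upper surface at z = 697 mm. It stands on four 78×78 mm square legs, each inset 31 mm from the nearest pair of top edges, running from the floor to the underside of the top. Four apron rails, 78 mm thick and 112 mm tall, run between adjacent legs with their top edges flush with the underside of the top and their outer faces flush with the legs' outer faces.


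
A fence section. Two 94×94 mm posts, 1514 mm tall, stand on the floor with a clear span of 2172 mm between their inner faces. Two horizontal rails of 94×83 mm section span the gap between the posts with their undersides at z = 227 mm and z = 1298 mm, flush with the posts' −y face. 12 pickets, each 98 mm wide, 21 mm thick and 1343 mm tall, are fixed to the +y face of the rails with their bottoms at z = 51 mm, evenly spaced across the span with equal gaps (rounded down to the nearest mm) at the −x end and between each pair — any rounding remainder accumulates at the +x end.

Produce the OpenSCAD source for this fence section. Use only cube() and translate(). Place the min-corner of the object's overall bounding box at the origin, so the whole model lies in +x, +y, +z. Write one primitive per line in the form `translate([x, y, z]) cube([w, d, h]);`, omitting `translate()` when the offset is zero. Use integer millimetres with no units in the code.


cube([94, 94, 1514]);
translate([2266, 0, 0]) cube([94, 94, 1514]);
translate([94, 0, 227]) cube([2172, 94, 83]);
translate([94, 0, 1298]) cube([2172, 94, 83]);
translate([170, 94, 51]) cube([98, 21, 1343]);
translate([344, 94, 51]) cube([98, 21, 1343]);
translate([518, 94, 51]) cube([98, 21, 1343]);
translate([692, 94, 51]) cube([98, 21, 1343]);
translate([866, 94, 51]) cube([98, 21, 1343]);
translate([1040, 94, 51]) cube([98, 21, 1343]);
translate([1214, 94, 51]) cube([98, 21, 1343]);
translate([1388, 94, 51]) cube([98, 21, 1343]);
translate([1562, 94, 51]) cube([98, 21, 1343]);
translate([1736, 94, 51]) cube([98, 21, 1343]);
translate([1910, 94, 51]) cube([98, 21, 1343]);
translate([2084, 94, 51]) cube([98, 21, 1343]);


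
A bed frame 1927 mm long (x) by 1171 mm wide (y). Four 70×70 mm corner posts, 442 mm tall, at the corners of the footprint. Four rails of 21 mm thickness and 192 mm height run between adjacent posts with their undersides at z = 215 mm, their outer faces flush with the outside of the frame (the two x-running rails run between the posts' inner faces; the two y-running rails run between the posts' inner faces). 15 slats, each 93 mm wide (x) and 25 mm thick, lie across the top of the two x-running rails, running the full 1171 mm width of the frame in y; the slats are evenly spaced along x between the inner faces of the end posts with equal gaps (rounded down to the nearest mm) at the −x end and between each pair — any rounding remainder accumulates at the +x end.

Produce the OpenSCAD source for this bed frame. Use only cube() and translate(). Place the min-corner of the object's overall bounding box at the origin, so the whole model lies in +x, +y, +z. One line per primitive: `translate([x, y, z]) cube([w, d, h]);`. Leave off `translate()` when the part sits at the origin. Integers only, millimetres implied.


cube([70, 70, 442]);
translate([0, 1101, 0]) cube([70, 70, 442]);
translate([1857, 0, 0]) cube([70, 70, 442]);
translate([1857, 1101, 0]) cube([70, 70, 442]);
translate([70, 0, 215]) cube([1787, 21, 192]);
translate([70, 1150, 215]) cube([1787, 21, 192]);
translate([0, 70, 215]) cube([21, 1031, 192]);
translate([1906, 70, 215]) cube([21, 1031, 192]);
translate([94, 0, 407]) cube([93, 1171, 25]);
translate([211, 0, 407]) cube([93, 1171, 25]);
translate([328, 0, 407]) cube([93, 1171, 25]);
translate([445, 0, 407]) cube([93, 1171, 25]);
translate([562, 0, 407]) cube([93, 1171, 25]);
translate([679, 0, 407]) cube([93, 1171, 25]);
translate([796, 0, 407]) cube([93, 1171, 25]);
translate([913, 0, 407]) cube([93, 1171, 25]);
translate([1030, 0, 407]) cube([93, 1171, 25]);
translate([1147, 0, 407]) cube([93, 1171, 25]);
translate([1264, 0, 407]) cube([93, 1171, 25]);
translate([1381, 0, 407]) cube([93, 1171, 25]);
translate([1498, 0, 407]) cube([93, 1171, 25]);
translate([1615, 0, 407]) cube([93, 1171, 25]);
translate([1732, 0, 407]) cube([93, 1171, 25]);


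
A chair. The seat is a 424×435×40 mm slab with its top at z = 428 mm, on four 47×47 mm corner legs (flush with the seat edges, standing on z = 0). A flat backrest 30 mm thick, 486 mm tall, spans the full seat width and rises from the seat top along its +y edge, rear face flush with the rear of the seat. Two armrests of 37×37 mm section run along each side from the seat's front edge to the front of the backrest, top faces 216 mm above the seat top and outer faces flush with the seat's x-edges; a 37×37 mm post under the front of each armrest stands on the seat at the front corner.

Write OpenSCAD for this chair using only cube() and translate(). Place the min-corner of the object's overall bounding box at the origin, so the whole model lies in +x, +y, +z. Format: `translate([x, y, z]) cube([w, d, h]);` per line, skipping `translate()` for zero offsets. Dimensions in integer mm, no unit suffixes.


// leg_h = 428 - 40 = 388
// arm post h = 216 - 37 = 179
translate([0, 0, 388]) cube([424, 435, 40]);
cube([47, 47, 388]);
translate([377, 0, 0]) cube([47, 47, 388]);
translate([0, 388, 0]) cube([47, 47, 388]);
translate([377, 388, 0]) cube([47, 47, 388]);
translate([0, 405, 428]) cube([424, 30, 486]);
translate([0, 0, 607]) cube([37, 405, 37]);
translate([387, 0, 607]) cube([37, 405, 37]);
translate([0, 0, 428]) cube([37, 37, 179]);
translate([387, 0, 428]) cube([37, 37, 179]);
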